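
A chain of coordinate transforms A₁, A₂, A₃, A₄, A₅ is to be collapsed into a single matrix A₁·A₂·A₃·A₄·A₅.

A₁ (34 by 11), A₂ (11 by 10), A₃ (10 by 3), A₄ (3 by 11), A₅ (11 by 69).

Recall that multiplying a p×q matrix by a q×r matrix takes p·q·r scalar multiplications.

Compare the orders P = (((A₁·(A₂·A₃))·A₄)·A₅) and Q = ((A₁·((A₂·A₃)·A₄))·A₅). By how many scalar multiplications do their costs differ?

Order P = (((A₁·(A₂·A₃))·A₄)·A₅): (A₂·A₃): 11×10 by 10×3 → 11×3, cost 11·10·3 = 330; (A₁·(A₂·A₃)): 34×11 by 11×3 → 34×3, cost 34·11·3 = 1122; cumulative 1452; ((A₁·(A₂·A₃))·A₄): 34×3 by 3×11 → 34×11, cost 34·3·11 = 1122; cumulative 2574; (((A₁·(A₂·A₃))·A₄)·A₅): 34×11 by 11×69 → 34×69, cost 34·11·69 = 25806; cumulative 28380. Total 28380.
Order Q = ((A₁·((A₂·A₃)·A₄))·A₅): (A₂·A₃): 11×10 by 10×3 → 11×3, cost 11·10·3 = 330; ((A₂·A₃)·A₄): 11×3 by 3×11 → 11×11, cost 11·3·11 = 363; cumulative 693; (A₁·((A₂·A₃)·A₄)): 34×11 by 11×11 → 34×11, cost 34·11·11 = 4114; cumulative 4807; ((A₁·((A₂·A₃)·A₄))·A₅): 34×11 by 11×69 → 34×69, cost 34·11·69 = 25806; cumulative 30613. Total 30613.
Difference: |28380 − 30613| = 2233.

2233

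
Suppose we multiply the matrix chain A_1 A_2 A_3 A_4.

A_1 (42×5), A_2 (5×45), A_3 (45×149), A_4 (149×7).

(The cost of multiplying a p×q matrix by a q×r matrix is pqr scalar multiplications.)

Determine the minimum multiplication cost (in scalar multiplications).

Adjacent pairs: A_1A_2 = 42·5·45 = 9450; A_2A_3 = 5·45·149 = 33525; A_3A_4 = 45·149·7 = 46935.
Length 3: A_1..A_3: k=1: 0+33525+42·5·149=64815; k=2: 9450+0+42·45·149=291060 → min 64815 | A_2..A_4: k=2: 0+46935+5·45·7=48510; k=3: 33525+0+5·149·7=38740 → min 38740.
Length 4: A_1..A_4: k=1: 0+38740+42·5·7=40210; k=2: 9450+46935+42·45·7=69615; k=3: 64815+0+42·149·7=108621 → min 40210.
Optimal order: (A_1 ((A_2 A_3) A_4)) with cost 40210.

40210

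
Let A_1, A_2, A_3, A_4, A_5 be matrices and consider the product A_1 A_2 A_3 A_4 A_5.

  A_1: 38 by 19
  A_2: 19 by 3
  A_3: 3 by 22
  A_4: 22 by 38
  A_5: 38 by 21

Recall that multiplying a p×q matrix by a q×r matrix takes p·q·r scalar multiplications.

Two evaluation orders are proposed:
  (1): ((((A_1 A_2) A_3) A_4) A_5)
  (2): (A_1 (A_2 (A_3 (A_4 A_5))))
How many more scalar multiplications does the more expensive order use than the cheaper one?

Order (1) = ((((A_1 A_2) A_3) A_4) A_5): (A_1 A_2): 38×19 by 19×3 → 38×3, cost 38·19·3 = 2166; ((A_1 A_2) A_3): 38×3 by 3×22 → 38×22, cost 38·3·22 = 2508; cumulative 4674; (((A_1 A_2) A_3) A_4): 38×22 by 22×38 → 38×38, cost 38·22·38 = 31768; cumulative 36442; ((((A_1 A_2) A_3) A_4) A_5): 38×38 by 38×21 → 38×21, cost 38·38·21 = 30324; cumulative 66766. Total 66766.
Order (2) = (A_1 (A_2 (A_3 (A_4 A_5)))): (A_4 A_5): 22×38 by 38×21 → 22×21, cost 22·38·21 = 17556; (A_3 (A_4 A_5)): 3×22 by 22×21 → 3×21, cost 3·22·21 = 1386; cumulative 18942; (A_2 (A_3 (A_4 A_5))): 19×3 by 3×21 → 19×21, cost 19·3·21 = 1197; cumulative 20139; (A_1 (A_2 (A_3 (A_4 A_5)))): 38×19 by 19×21 → 38×21, cost 38·19·21 = 15162; cumulative 35301. Total 35301.
Difference: |66766 − 35301| = 31465.

31465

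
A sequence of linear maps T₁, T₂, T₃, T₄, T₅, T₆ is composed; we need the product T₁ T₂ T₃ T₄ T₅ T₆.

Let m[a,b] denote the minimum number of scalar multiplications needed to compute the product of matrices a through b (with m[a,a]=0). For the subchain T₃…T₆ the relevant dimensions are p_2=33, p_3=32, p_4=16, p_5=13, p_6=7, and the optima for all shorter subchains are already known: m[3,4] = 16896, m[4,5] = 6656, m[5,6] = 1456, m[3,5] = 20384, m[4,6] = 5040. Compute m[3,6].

12432

m[3,6] = min over k∈[3,5] of m[3,k]+m[k+1,6]+p_{2}·p_k·p_{6}.
k=3: 0 + 5040 + 33·32·7 = 12432; k=4: 16896 + 1456 + 33·16·7 = 22048; k=5: 20384 + 0 + 33·13·7 = 23387.
Minimum: 12432 at k=3.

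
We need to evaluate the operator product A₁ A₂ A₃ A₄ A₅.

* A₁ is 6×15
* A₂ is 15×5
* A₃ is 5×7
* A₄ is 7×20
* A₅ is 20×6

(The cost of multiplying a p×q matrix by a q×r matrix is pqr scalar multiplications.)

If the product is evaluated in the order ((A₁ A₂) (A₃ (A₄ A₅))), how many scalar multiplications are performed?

(A₁ A₂): 6×15 by 15×5 → 6×5, cost 6·15·5 = 450
(A₄ A₅): 7×20 by 20×6 → 7×6, cost 7·20·6 = 840
(A₃ (A₄ A₅)): 5×7 by 7×6 → 5×6, cost 5·7·6 = 210; cumulative 1050
((A₁ A₂) (A₃ (A₄ A₅))): 6×5 by 5×6 → 6×6, cost 6·5·6 = 180; cumulative 1680
Total: 1680 scalar multiplications.

1680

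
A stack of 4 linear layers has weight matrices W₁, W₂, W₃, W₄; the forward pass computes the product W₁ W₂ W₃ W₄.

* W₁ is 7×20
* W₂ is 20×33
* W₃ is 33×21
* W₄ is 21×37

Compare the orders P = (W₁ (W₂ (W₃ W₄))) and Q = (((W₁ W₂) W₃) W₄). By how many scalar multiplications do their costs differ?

40331

Order P = (W₁ (W₂ (W₃ W₄))): (W₃ W₄): 33×21 by 21×37 → 33×37, cost 33·21·37 = 25641; (W₂ (W₃ W₄)): 20×33 by 33×37 → 20×37, cost 20·33·37 = 24420; cumulative 50061; (W₁ (W₂ (W₃ W₄))): 7×20 by 20×37 → 7×37, cost 7·20·37 = 5180; cumulative 55241. Total 55241.
Order Q = (((W₁ W₂) W₃) W₄): (W₁ W₂): 7×20 by 20×33 → 7×33, cost 7·20·33 = 4620; ((W₁ W₂) W₃): 7×33 by 33×21 → 7×21, cost 7·33·21 = 4851; cumulative 9471; (((W₁ W₂) W₃) W₄): 7×21 by 21×37 → 7×37, cost 7·21·37 = 5439; cumulative 14910. Total 14910.
Difference: |55241 − 14910| = 40331.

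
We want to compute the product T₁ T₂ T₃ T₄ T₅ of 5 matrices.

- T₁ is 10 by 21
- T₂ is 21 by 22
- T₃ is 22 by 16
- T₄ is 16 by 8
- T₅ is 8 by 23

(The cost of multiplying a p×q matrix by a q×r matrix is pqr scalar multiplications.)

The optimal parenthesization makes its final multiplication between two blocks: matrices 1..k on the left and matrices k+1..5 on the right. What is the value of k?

Adjacent pairs: T₁T₂ = 10·21·22 = 4620; T₂T₃ = 21·22·16 = 7392; T₃T₄ = 22·16·8 = 2816; T₄T₅ = 16·8·23 = 2944.
Length 3: T₁..T₃: k=1: 0+7392+10·21·16=10752; k=2: 4620+0+10·22·16=8140 → min 8140 | T₂..T₄: k=2: 0+2816+21·22·8=6512; k=3: 7392+0+21·16·8=10080 → min 6512 | T₃..T₅: k=3: 0+2944+22·16·23=11040; k=4: 2816+0+22·8·23=6864 → min 6864.
Length 4: T₁..T₄: k=1: 0+6512+10·21·8=8192; k=2: 4620+2816+10·22·8=9196; k=3: 8140+0+10·16·8=9420 → min 8192 | T₂..T₅: k=2: 0+6864+21·22·23=17490; k=3: 7392+2944+21·16·23=18064; k=4: 6512+0+21·8·23=10376 → min 10376.
Top-level splits: k=1: (T₁..T₁)·(T₂..T₅) → 0+10376+10·21·23 = 15206; k=2: (T₁..T₂)·(T₃..T₅) → 4620+6864+10·22·23 = 16544; k=3: (T₁..T₃)·(T₄..T₅) → 8140+2944+10·16·23 = 14764; k=4: (T₁..T₄)·(T₅..T₅) → 8192+0+10·8·23 = 10032.
Best split is after T₄, i.e. k = 4.

4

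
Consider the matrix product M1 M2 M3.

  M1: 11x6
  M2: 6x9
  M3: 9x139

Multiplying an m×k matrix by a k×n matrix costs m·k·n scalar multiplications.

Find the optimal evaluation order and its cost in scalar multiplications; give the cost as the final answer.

(M1 (M2 M3)): cost 16680.
((M1 M2) M3): cost 14355.
Optimal: ((M1 M2) M3) with cost 14355.

14355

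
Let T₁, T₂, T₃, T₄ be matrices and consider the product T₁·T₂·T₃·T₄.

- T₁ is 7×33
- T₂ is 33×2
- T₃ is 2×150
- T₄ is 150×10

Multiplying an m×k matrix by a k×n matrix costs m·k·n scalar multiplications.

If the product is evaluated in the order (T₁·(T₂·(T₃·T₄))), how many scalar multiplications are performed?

5970

(T₃·T₄): 2×150 by 150×10 → 2×10, cost 2·150·10 = 3000
(T₂·(T₃·T₄)): 33×2 by 2×10 → 33×10, cost 33·2·10 = 660; cumulative 3660
(T₁·(T₂·(T₃·T₄))): 7×33 by 33×10 → 7×10, cost 7·33·10 = 2310; cumulative 5970
Total: 5970 scalar multiplications.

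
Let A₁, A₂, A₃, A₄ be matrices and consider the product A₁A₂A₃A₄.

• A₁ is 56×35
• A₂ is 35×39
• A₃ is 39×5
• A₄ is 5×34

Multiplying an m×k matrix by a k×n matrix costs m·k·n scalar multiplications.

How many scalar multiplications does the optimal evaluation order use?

26145

Adjacent pairs: A₁A₂ = 56·35·39 = 76440; A₂A₃ = 35·39·5 = 6825; A₃A₄ = 39·5·34 = 6630.
Length 3: A₁..A₃: k=1: 0+6825+56·35·5=16625; k=2: 76440+0+56·39·5=87360 → min 16625 | A₂..A₄: k=2: 0+6630+35·39·34=53040; k=3: 6825+0+35·5·34=12775 → min 12775.
Length 4: A₁..A₄: k=1: 0+12775+56·35·34=79415; k=2: 76440+6630+56·39·34=157326; k=3: 16625+0+56·5·34=26145 → min 26145.
Optimal order: ((A₁(A₂A₃))A₄) with cost 26145.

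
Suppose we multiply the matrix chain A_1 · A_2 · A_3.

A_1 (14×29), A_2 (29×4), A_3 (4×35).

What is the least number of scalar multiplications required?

Order (A_1 · (A_2 · A_3)): (A_2 · A_3): 29×4 by 4×35 → 29×35, cost 29·4·35 = 4060; (A_1 · (A_2 · A_3)): 14×29 by 29×35 → 14×35, cost 14·29·35 = 14210; cumulative 18270. Total 18270.
Order ((A_1 · A_2) · A_3): (A_1 · A_2): 14×29 by 29×4 → 14×4, cost 14·29·4 = 1624; ((A_1 · A_2) · A_3): 14×4 by 4×35 → 14×35, cost 14·4·35 = 1960; cumulative 3584. Total 3584.
Minimum: 3584.

3584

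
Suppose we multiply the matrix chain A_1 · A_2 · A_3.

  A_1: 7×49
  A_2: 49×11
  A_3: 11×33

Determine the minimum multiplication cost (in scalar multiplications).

Order (A_1 · (A_2 · A_3)): (A_2 · A_3): 49×11 by 11×33 → 49×33, cost 49·11·33 = 17787; (A_1 · (A_2 · A_3)): 7×49 by 49×33 → 7×33, cost 7·49·33 = 11319; cumulative 29106. Total 29106.
Order ((A_1 · A_2) · A_3): (A_1 · A_2): 7×49 by 49×11 → 7×11, cost 7·49·11 = 3773; ((A_1 · A_2) · A_3): 7×11 by 11×33 → 7×33, cost 7·11·33 = 2541; cumulative 6314. Total 6314.
Minimum: 6314.

6314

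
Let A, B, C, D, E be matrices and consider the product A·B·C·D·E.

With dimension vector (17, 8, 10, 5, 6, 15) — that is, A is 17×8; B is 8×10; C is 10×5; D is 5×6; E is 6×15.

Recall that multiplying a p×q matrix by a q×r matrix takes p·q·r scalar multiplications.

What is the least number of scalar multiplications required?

Adjacent pairs: AB = 17·8·10 = 1360; BC = 8·10·5 = 400; CD = 10·5·6 = 300; DE = 5·6·15 = 450.
Length 3: A..C: k=1: 0+400+17·8·5=1080; k=2: 1360+0+17·10·5=2210 → min 1080 | B..D: k=2: 0+300+8·10·6=780; k=3: 400+0+8·5·6=640 → min 640 | C..E: k=3: 0+450+10·5·15=1200; k=4: 300+0+10·6·15=1200 → min 1200.
Length 4: A..D: k=1: 0+640+17·8·6=1456; k=2: 1360+300+17·10·6=2680; k=3: 1080+0+17·5·6=1590 → min 1456 | B..E: k=2: 0+1200+8·10·15=2400; k=3: 400+450+8·5·15=1450; k=4: 640+0+8·6·15=1360 → min 1360.
Length 5: A..E: k=1: 0+1360+17·8·15=3400; k=2: 1360+1200+17·10·15=5110; k=3: 1080+450+17·5·15=2805; k=4: 1456+0+17·6·15=2986 → min 2805.
Optimal order: ((A·(B·C))·(D·E)) with cost 2805.

2805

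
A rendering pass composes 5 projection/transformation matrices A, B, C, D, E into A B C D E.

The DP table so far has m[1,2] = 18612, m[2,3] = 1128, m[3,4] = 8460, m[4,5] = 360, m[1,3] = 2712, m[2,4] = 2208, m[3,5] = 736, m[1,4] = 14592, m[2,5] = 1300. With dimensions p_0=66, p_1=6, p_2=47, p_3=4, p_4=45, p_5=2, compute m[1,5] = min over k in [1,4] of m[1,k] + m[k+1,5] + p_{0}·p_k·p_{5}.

2092

m[1,5] = min over k∈[1,4] of m[1,k]+m[k+1,5]+p_{0}·p_k·p_{5}.
k=1: 0 + 1300 + 66·6·2 = 2092; k=2: 18612 + 736 + 66·47·2 = 25552; k=3: 2712 + 360 + 66·4·2 = 3600; k=4: 14592 + 0 + 66·45·2 = 20532.
Minimum: 2092 at k=1.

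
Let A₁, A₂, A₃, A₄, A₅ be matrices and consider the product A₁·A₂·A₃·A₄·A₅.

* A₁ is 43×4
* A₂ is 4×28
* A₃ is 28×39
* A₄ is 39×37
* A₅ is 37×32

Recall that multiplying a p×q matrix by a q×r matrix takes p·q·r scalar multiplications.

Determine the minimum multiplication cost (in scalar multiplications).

20380

Adjacent pairs: A₁A₂ = 43·4·28 = 4816; A₂A₃ = 4·28·39 = 4368; A₃A₄ = 28·39·37 = 40404; A₄A₅ = 39·37·32 = 46176.
Length 3: A₁..A₃: k=1: 0+4368+43·4·39=11076; k=2: 4816+0+43·28·39=51772 → min 11076 | A₂..A₄: k=2: 0+40404+4·28·37=44548; k=3: 4368+0+4·39·37=10140 → min 10140 | A₃..A₅: k=3: 0+46176+28·39·32=81120; k=4: 40404+0+28·37·32=73556 → min 73556.
Length 4: A₁..A₄: k=1: 0+10140+43·4·37=16504; k=2: 4816+40404+43·28·37=89768; k=3: 11076+0+43·39·37=73125 → min 16504 | A₂..A₅: k=2: 0+73556+4·28·32=77140; k=3: 4368+46176+4·39·32=55536; k=4: 10140+0+4·37·32=14876 → min 14876.
Length 5: A₁..A₅: k=1: 0+14876+43·4·32=20380; k=2: 4816+73556+43·28·32=116900; k=3: 11076+46176+43·39·32=110916; k=4: 16504+0+43·37·32=67416 → min 20380.
Optimal order: (A₁·(((A₂·A₃)·A₄)·A₅)) with cost 20380.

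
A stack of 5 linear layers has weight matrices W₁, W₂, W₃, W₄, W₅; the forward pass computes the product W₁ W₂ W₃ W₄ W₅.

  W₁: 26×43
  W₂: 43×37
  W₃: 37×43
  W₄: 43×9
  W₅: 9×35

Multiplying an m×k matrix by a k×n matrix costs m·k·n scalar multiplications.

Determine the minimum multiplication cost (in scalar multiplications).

46890

Adjacent pairs: W₁W₂ = 26·43·37 = 41366; W₂W₃ = 43·37·43 = 68413; W₃W₄ = 37·43·9 = 14319; W₄W₅ = 43·9·35 = 13545.
Length 3: W₁..W₃: k=1: 0+68413+26·43·43=116487; k=2: 41366+0+26·37·43=82732 → min 82732 | W₂..W₄: k=2: 0+14319+43·37·9=28638; k=3: 68413+0+43·43·9=85054 → min 28638 | W₃..W₅: k=3: 0+13545+37·43·35=69230; k=4: 14319+0+37·9·35=25974 → min 25974.
Length 4: W₁..W₄: k=1: 0+28638+26·43·9=38700; k=2: 41366+14319+26·37·9=64343; k=3: 82732+0+26·43·9=92794 → min 38700 | W₂..W₅: k=2: 0+25974+43·37·35=81659; k=3: 68413+13545+43·43·35=146673; k=4: 28638+0+43·9·35=42183 → min 42183.
Length 5: W₁..W₅: k=1: 0+42183+26·43·35=81313; k=2: 41366+25974+26·37·35=101010; k=3: 82732+13545+26·43·35=135407; k=4: 38700+0+26·9·35=46890 → min 46890.
Optimal order: ((W₁ (W₂ (W₃ W₄))) W₅) with cost 46890.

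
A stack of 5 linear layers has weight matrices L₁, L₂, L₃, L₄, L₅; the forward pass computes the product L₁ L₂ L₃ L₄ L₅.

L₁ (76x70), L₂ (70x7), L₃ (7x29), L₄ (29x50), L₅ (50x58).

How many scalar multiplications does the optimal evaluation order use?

98546

Adjacent pairs: L₁L₂ = 76·70·7 = 37240; L₂L₃ = 70·7·29 = 14210; L₃L₄ = 7·29·50 = 10150; L₄L₅ = 29·50·58 = 84100.
Length 3: L₁..L₃: k=1: 0+14210+76·70·29=168490; k=2: 37240+0+76·7·29=52668 → min 52668 | L₂..L₄: k=2: 0+10150+70·7·50=34650; k=3: 14210+0+70·29·50=115710 → min 34650 | L₃..L₅: k=3: 0+84100+7·29·58=95874; k=4: 10150+0+7·50·58=30450 → min 30450.
Length 4: L₁..L₄: k=1: 0+34650+76·70·50=300650; k=2: 37240+10150+76·7·50=73990; k=3: 52668+0+76·29·50=162868 → min 73990 | L₂..L₅: k=2: 0+30450+70·7·58=58870; k=3: 14210+84100+70·29·58=216050; k=4: 34650+0+70·50·58=237650 → min 58870.
Length 5: L₁..L₅: k=1: 0+58870+76·70·58=367430; k=2: 37240+30450+76·7·58=98546; k=3: 52668+84100+76·29·58=264600; k=4: 73990+0+76·50·58=294390 → min 98546.
Optimal order: ((L₁ L₂) ((L₃ L₄) L₅)) with cost 98546.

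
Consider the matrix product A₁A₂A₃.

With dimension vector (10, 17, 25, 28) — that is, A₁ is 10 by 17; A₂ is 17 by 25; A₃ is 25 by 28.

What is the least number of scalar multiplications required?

11250

Order (A₁(A₂A₃)): (A₂A₃): 17×25 by 25×28 → 17×28, cost 17·25·28 = 11900; (A₁(A₂A₃)): 10×17 by 17×28 → 10×28, cost 10·17·28 = 4760; cumulative 16660. Total 16660.
Order ((A₁A₂)A₃): (A₁A₂): 10×17 by 17×25 → 10×25, cost 10·17·25 = 4250; ((A₁A₂)A₃): 10×25 by 25×28 → 10×28, cost 10·25·28 = 7000; cumulative 11250. Total 11250.
Minimum: 11250.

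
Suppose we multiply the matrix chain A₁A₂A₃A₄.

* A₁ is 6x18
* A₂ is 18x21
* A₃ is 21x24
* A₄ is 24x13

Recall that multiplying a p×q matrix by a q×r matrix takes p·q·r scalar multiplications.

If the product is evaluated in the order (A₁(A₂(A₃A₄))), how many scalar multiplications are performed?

12870

(A₃A₄): 21×24 by 24×13 → 21×13, cost 21·24·13 = 6552
(A₂(A₃A₄)): 18×21 by 21×13 → 18×13, cost 18·21·13 = 4914; cumulative 11466
(A₁(A₂(A₃A₄))): 6×18 by 18×13 → 6×13, cost 6·18·13 = 1404; cumulative 12870
Total: 12870 scalar multiplications.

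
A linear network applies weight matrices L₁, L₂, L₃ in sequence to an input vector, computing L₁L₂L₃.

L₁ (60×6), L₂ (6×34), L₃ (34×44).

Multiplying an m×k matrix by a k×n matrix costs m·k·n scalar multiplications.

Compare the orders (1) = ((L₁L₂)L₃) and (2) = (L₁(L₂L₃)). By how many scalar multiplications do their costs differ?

77184

Order (1) = ((L₁L₂)L₃): (L₁L₂): 60×6 by 6×34 → 60×34, cost 60·6·34 = 12240; ((L₁L₂)L₃): 60×34 by 34×44 → 60×44, cost 60·34·44 = 89760; cumulative 102000. Total 102000.
Order (2) = (L₁(L₂L₃)): (L₂L₃): 6×34 by 34×44 → 6×44, cost 6·34·44 = 8976; (L₁(L₂L₃)): 60×6 by 6×44 → 60×44, cost 60·6·44 = 15840; cumulative 24816. Total 24816.
Difference: |102000 − 24816| = 77184.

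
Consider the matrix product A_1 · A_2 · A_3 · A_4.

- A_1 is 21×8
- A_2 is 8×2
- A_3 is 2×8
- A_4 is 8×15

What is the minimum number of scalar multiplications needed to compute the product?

1206

Adjacent pairs: A_1A_2 = 21·8·2 = 336; A_2A_3 = 8·2·8 = 128; A_3A_4 = 2·8·15 = 240.
Length 3: A_1..A_3: k=1: 0+128+21·8·8=1472; k=2: 336+0+21·2·8=672 → min 672 | A_2..A_4: k=2: 0+240+8·2·15=480; k=3: 128+0+8·8·15=1088 → min 480.
Length 4: A_1..A_4: k=1: 0+480+21·8·15=3000; k=2: 336+240+21·2·15=1206; k=3: 672+0+21·8·15=3192 → min 1206.
Optimal order: ((A_1 · A_2) · (A_3 · A_4)) with cost 1206.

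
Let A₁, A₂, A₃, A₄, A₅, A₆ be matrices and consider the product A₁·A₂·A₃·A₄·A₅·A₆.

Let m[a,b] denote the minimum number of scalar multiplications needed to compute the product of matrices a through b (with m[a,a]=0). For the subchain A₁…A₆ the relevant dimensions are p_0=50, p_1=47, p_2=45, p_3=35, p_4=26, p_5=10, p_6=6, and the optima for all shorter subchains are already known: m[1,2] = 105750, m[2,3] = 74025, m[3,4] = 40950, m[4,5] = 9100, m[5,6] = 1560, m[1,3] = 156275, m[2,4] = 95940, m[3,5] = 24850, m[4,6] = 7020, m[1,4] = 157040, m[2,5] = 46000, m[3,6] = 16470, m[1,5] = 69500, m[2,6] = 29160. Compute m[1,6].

m[1,6] = min over k∈[1,5] of m[1,k]+m[k+1,6]+p_{0}·p_k·p_{6}.
k=1: 0 + 29160 + 50·47·6 = 43260; k=2: 105750 + 16470 + 50·45·6 = 135720; k=3: 156275 + 7020 + 50·35·6 = 173795; k=4: 157040 + 1560 + 50·26·6 = 166400; k=5: 69500 + 0 + 50·10·6 = 72500.
Minimum: 43260 at k=1.

43260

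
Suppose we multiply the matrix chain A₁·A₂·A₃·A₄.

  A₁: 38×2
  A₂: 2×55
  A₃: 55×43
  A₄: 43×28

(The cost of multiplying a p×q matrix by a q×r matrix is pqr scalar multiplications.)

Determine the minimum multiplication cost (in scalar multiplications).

9266

Adjacent pairs: A₁A₂ = 38·2·55 = 4180; A₂A₃ = 2·55·43 = 4730; A₃A₄ = 55·43·28 = 66220.
Length 3: A₁..A₃: k=1: 0+4730+38·2·43=7998; k=2: 4180+0+38·55·43=94050 → min 7998 | A₂..A₄: k=2: 0+66220+2·55·28=69300; k=3: 4730+0+2·43·28=7138 → min 7138.
Length 4: A₁..A₄: k=1: 0+7138+38·2·28=9266; k=2: 4180+66220+38·55·28=128920; k=3: 7998+0+38·43·28=53750 → min 9266.
Optimal order: (A₁·((A₂·A₃)·A₄)) with cost 9266.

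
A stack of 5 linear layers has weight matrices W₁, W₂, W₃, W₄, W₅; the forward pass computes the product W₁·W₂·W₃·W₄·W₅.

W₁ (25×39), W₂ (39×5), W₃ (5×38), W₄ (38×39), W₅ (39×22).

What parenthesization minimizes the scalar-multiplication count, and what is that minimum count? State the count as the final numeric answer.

19325

Adjacent pairs: W₁W₂ = 25·39·5 = 4875; W₂W₃ = 39·5·38 = 7410; W₃W₄ = 5·38·39 = 7410; W₄W₅ = 38·39·22 = 32604.
Length 3: W₁..W₃: k=1: 0+7410+25·39·38=44460; k=2: 4875+0+25·5·38=9625 → min 9625 | W₂..W₄: k=2: 0+7410+39·5·39=15015; k=3: 7410+0+39·38·39=65208 → min 15015 | W₃..W₅: k=3: 0+32604+5·38·22=36784; k=4: 7410+0+5·39·22=11700 → min 11700.
Length 4: W₁..W₄: k=1: 0+15015+25·39·39=53040; k=2: 4875+7410+25·5·39=17160; k=3: 9625+0+25·38·39=46675 → min 17160 | W₂..W₅: k=2: 0+11700+39·5·22=15990; k=3: 7410+32604+39·38·22=72618; k=4: 15015+0+39·39·22=48477 → min 15990.
Length 5: W₁..W₅: k=1: 0+15990+25·39·22=37440; k=2: 4875+11700+25·5·22=19325; k=3: 9625+32604+25·38·22=63129; k=4: 17160+0+25·39·22=38610 → min 19325.
Optimal parenthesization: ((W₁·W₂)·((W₃·W₄)·W₅)) with cost 19325.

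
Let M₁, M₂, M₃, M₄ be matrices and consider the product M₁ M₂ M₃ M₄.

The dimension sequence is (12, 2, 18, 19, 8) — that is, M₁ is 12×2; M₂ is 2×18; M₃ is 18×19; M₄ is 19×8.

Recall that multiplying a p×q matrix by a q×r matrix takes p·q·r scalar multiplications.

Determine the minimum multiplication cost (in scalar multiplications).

1180

Adjacent pairs: M₁M₂ = 12·2·18 = 432; M₂M₃ = 2·18·19 = 684; M₃M₄ = 18·19·8 = 2736.
Length 3: M₁..M₃: k=1: 0+684+12·2·19=1140; k=2: 432+0+12·18·19=4536 → min 1140 | M₂..M₄: k=2: 0+2736+2·18·8=3024; k=3: 684+0+2·19·8=988 → min 988.
Length 4: M₁..M₄: k=1: 0+988+12·2·8=1180; k=2: 432+2736+12·18·8=4896; k=3: 1140+0+12·19·8=2964 → min 1180.
Optimal order: (M₁ ((M₂ M₃) M₄)) with cost 1180.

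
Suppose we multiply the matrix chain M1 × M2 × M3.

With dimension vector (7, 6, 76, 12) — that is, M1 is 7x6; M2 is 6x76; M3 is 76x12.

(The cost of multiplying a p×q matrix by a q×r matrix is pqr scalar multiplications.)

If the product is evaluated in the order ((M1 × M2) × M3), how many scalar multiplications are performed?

9576

(M1 × M2): 7×6 by 6×76 → 7×76, cost 7·6·76 = 3192
((M1 × M2) × M3): 7×76 by 76×12 → 7×12, cost 7·76·12 = 6384; cumulative 9576
Total: 9576 scalar multiplications.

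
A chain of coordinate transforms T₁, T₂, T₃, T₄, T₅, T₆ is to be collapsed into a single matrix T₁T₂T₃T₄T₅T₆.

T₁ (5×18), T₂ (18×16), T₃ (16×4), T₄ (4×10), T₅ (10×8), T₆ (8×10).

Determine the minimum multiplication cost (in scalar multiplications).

Adjacent pairs: T₁T₂ = 5·18·16 = 1440; T₂T₃ = 18·16·4 = 1152; T₃T₄ = 16·4·10 = 640; T₄T₅ = 4·10·8 = 320; T₅T₆ = 10·8·10 = 800.
Length 3: T₁..T₃: k=1: 0+1152+5·18·4=1512; k=2: 1440+0+5·16·4=1760 → min 1512 | T₂..T₄: k=2: 0+640+18·16·10=3520; k=3: 1152+0+18·4·10=1872 → min 1872 | T₃..T₅: k=3: 0+320+16·4·8=832; k=4: 640+0+16·10·8=1920 → min 832 | T₄..T₆: k=4: 0+800+4·10·10=1200; k=5: 320+0+4·8·10=640 → min 640.
Length 4: T₁..T₄: k=1: 0+1872+5·18·10=2772; k=2: 1440+640+5·16·10=2880; k=3: 1512+0+5·4·10=1712 → min 1712 | T₂..T₅: k=2: 0+832+18·16·8=3136; k=3: 1152+320+18·4·8=2048; k=4: 1872+0+18·10·8=3312 → min 2048 | T₃..T₆: k=3: 0+640+16·4·10=1280; k=4: 640+800+16·10·10=3040; k=5: 832+0+16·8·10=2112 → min 1280.
Length 5: T₁..T₅: k=1: 0+2048+5·18·8=2768; k=2: 1440+832+5·16·8=2912; k=3: 1512+320+5·4·8=1992; k=4: 1712+0+5·10·8=2112 → min 1992 | T₂..T₆: k=2: 0+1280+18·16·10=4160; k=3: 1152+640+18·4·10=2512; k=4: 1872+800+18·10·10=4472; k=5: 2048+0+18·8·10=3488 → min 2512.
Length 6: T₁..T₆: k=1: 0+2512+5·18·10=3412; k=2: 1440+1280+5·16·10=3520; k=3: 1512+640+5·4·10=2352; k=4: 1712+800+5·10·10=3012; k=5: 1992+0+5·8·10=2392 → min 2352.
Optimal order: ((T₁(T₂T₃))((T₄T₅)T₆)) with cost 2352.

2352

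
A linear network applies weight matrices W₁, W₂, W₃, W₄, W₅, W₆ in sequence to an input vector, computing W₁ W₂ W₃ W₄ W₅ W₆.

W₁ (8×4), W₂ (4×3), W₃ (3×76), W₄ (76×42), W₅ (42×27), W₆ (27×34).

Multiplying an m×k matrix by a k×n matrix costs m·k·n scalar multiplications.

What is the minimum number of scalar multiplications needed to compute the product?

Adjacent pairs: W₁W₂ = 8·4·3 = 96; W₂W₃ = 4·3·76 = 912; W₃W₄ = 3·76·42 = 9576; W₄W₅ = 76·42·27 = 86184; W₅W₆ = 42·27·34 = 38556.
Length 3: W₁..W₃: k=1: 0+912+8·4·76=3344; k=2: 96+0+8·3·76=1920 → min 1920 | W₂..W₄: k=2: 0+9576+4·3·42=10080; k=3: 912+0+4·76·42=13680 → min 10080 | W₃..W₅: k=3: 0+86184+3·76·27=92340; k=4: 9576+0+3·42·27=12978 → min 12978 | W₄..W₆: k=4: 0+38556+76·42·34=147084; k=5: 86184+0+76·27·34=155952 → min 147084.
Length 4: W₁..W₄: k=1: 0+10080+8·4·42=11424; k=2: 96+9576+8·3·42=10680; k=3: 1920+0+8·76·42=27456 → min 10680 | W₂..W₅: k=2: 0+12978+4·3·27=13302; k=3: 912+86184+4·76·27=95304; k=4: 10080+0+4·42·27=14616 → min 13302 | W₃..W₆: k=3: 0+147084+3·76·34=154836; k=4: 9576+38556+3·42·34=52416; k=5: 12978+0+3·27·34=15732 → min 15732.
Length 5: W₁..W₅: k=1: 0+13302+8·4·27=14166; k=2: 96+12978+8·3·27=13722; k=3: 1920+86184+8·76·27=104520; k=4: 10680+0+8·42·27=19752 → min 13722 | W₂..W₆: k=2: 0+15732+4·3·34=16140; k=3: 912+147084+4·76·34=158332; k=4: 10080+38556+4·42·34=54348; k=5: 13302+0+4·27·34=16974 → min 16140.
Length 6: W₁..W₆: k=1: 0+16140+8·4·34=17228; k=2: 96+15732+8·3·34=16644; k=3: 1920+147084+8·76·34=169676; k=4: 10680+38556+8·42·34=60660; k=5: 13722+0+8·27·34=21066 → min 16644.
Optimal order: ((W₁ W₂) (((W₃ W₄) W₅) W₆)) with cost 16644.

16644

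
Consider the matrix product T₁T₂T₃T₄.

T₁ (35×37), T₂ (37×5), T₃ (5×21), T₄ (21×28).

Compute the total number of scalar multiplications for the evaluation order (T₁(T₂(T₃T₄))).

(T₃T₄): 5×21 by 21×28 → 5×28, cost 5·21·28 = 2940
(T₂(T₃T₄)): 37×5 by 5×28 → 37×28, cost 37·5·28 = 5180; cumulative 8120
(T₁(T₂(T₃T₄))): 35×37 by 37×28 → 35×28, cost 35·37·28 = 36260; cumulative 44380
Total: 44380 scalar multiplications.

44380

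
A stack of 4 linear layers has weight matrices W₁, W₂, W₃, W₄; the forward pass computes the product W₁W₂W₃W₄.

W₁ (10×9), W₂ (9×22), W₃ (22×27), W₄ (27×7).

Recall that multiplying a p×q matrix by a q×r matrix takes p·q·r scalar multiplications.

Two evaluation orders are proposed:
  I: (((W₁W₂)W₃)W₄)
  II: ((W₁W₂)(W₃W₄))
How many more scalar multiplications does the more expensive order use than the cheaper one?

Order I = (((W₁W₂)W₃)W₄): (W₁W₂): 10×9 by 9×22 → 10×22, cost 10·9·22 = 1980; ((W₁W₂)W₃): 10×22 by 22×27 → 10×27, cost 10·22·27 = 5940; cumulative 7920; (((W₁W₂)W₃)W₄): 10×27 by 27×7 → 10×7, cost 10·27·7 = 1890; cumulative 9810. Total 9810.
Order II = ((W₁W₂)(W₃W₄)): (W₁W₂): 10×9 by 9×22 → 10×22, cost 10·9·22 = 1980; (W₃W₄): 22×27 by 27×7 → 22×7, cost 22·27·7 = 4158; ((W₁W₂)(W₃W₄)): 10×22 by 22×7 → 10×7, cost 10·22·7 = 1540; cumulative 7678. Total 7678.
Difference: |9810 − 7678| = 2132.

2132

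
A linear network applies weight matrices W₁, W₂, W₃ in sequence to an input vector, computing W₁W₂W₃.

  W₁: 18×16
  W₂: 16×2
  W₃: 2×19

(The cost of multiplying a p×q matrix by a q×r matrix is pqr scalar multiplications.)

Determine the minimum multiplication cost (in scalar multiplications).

1260

Order (W₁(W₂W₃)): (W₂W₃): 16×2 by 2×19 → 16×19, cost 16·2·19 = 608; (W₁(W₂W₃)): 18×16 by 16×19 → 18×19, cost 18·16·19 = 5472; cumulative 6080. Total 6080.
Order ((W₁W₂)W₃): (W₁W₂): 18×16 by 16×2 → 18×2, cost 18·16·2 = 576; ((W₁W₂)W₃): 18×2 by 2×19 → 18×19, cost 18·2·19 = 684; cumulative 1260. Total 1260.
Minimum: 1260.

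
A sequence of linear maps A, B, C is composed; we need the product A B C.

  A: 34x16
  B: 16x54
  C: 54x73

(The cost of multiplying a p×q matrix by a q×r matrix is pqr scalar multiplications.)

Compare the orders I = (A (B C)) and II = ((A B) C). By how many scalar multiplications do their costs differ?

60620

Order I = (A (B C)): (B C): 16×54 by 54×73 → 16×73, cost 16·54·73 = 63072; (A (B C)): 34×16 by 16×73 → 34×73, cost 34·16·73 = 39712; cumulative 102784. Total 102784.
Order II = ((A B) C): (A B): 34×16 by 16×54 → 34×54, cost 34·16·54 = 29376; ((A B) C): 34×54 by 54×73 → 34×73, cost 34·54·73 = 134028; cumulative 163404. Total 163404.
Difference: |102784 − 163404| = 60620.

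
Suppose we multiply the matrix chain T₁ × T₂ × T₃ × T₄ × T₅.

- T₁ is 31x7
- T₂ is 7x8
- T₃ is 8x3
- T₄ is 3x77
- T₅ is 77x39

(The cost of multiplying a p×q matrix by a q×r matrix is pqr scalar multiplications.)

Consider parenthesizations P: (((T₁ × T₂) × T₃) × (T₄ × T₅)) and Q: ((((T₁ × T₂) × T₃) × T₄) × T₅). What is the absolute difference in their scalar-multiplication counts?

Order P = (((T₁ × T₂) × T₃) × (T₄ × T₅)): (T₁ × T₂): 31×7 by 7×8 → 31×8, cost 31·7·8 = 1736; ((T₁ × T₂) × T₃): 31×8 by 8×3 → 31×3, cost 31·8·3 = 744; cumulative 2480; (T₄ × T₅): 3×77 by 77×39 → 3×39, cost 3·77·39 = 9009; (((T₁ × T₂) × T₃) × (T₄ × T₅)): 31×3 by 3×39 → 31×39, cost 31·3·39 = 3627; cumulative 15116. Total 15116.
Order Q = ((((T₁ × T₂) × T₃) × T₄) × T₅): (T₁ × T₂): 31×7 by 7×8 → 31×8, cost 31·7·8 = 1736; ((T₁ × T₂) × T₃): 31×8 by 8×3 → 31×3, cost 31·8·3 = 744; cumulative 2480; (((T₁ × T₂) × T₃) × T₄): 31×3 by 3×77 → 31×77, cost 31·3·77 = 7161; cumulative 9641; ((((T₁ × T₂) × T₃) × T₄) × T₅): 31×77 by 77×39 → 31×39, cost 31·77·39 = 93093; cumulative 102734. Total 102734.
Difference: |15116 − 102734| = 87618.

87618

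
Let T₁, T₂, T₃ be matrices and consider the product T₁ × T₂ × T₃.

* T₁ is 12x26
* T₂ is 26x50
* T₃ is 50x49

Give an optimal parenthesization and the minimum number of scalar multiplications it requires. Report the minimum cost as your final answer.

(T₁ × (T₂ × T₃)): cost 78988.
((T₁ × T₂) × T₃): cost 45000.
Optimal: ((T₁ × T₂) × T₃) with cost 45000.

45000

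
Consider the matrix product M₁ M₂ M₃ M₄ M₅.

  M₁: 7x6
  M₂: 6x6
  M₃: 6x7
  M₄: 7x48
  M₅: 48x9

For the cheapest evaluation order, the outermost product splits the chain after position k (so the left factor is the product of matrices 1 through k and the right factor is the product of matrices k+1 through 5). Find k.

Adjacent pairs: M₁M₂ = 7·6·6 = 252; M₂M₃ = 6·6·7 = 252; M₃M₄ = 6·7·48 = 2016; M₄M₅ = 7·48·9 = 3024.
Length 3: M₁..M₃: k=1: 0+252+7·6·7=546; k=2: 252+0+7·6·7=546 → min 546 | M₂..M₄: k=2: 0+2016+6·6·48=3744; k=3: 252+0+6·7·48=2268 → min 2268 | M₃..M₅: k=3: 0+3024+6·7·9=3402; k=4: 2016+0+6·48·9=4608 → min 3402.
Length 4: M₁..M₄: k=1: 0+2268+7·6·48=4284; k=2: 252+2016+7·6·48=4284; k=3: 546+0+7·7·48=2898 → min 2898 | M₂..M₅: k=2: 0+3402+6·6·9=3726; k=3: 252+3024+6·7·9=3654; k=4: 2268+0+6·48·9=4860 → min 3654.
Top-level splits: k=1: (M₁..M₁)·(M₂..M₅) → 0+3654+7·6·9 = 4032; k=2: (M₁..M₂)·(M₃..M₅) → 252+3402+7·6·9 = 4032; k=3: (M₁..M₃)·(M₄..M₅) → 546+3024+7·7·9 = 4011; k=4: (M₁..M₄)·(M₅..M₅) → 2898+0+7·48·9 = 5922.
Best split is after M₃, i.e. k = 3.

3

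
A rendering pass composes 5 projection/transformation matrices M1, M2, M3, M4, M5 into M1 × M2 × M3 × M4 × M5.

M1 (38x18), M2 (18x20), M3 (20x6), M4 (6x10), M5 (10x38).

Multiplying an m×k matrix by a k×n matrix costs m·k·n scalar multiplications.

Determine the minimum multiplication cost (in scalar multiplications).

Adjacent pairs: M1M2 = 38·18·20 = 13680; M2M3 = 18·20·6 = 2160; M3M4 = 20·6·10 = 1200; M4M5 = 6·10·38 = 2280.
Length 3: M1..M3: k=1: 0+2160+38·18·6=6264; k=2: 13680+0+38·20·6=18240 → min 6264 | M2..M4: k=2: 0+1200+18·20·10=4800; k=3: 2160+0+18·6·10=3240 → min 3240 | M3..M5: k=3: 0+2280+20·6·38=6840; k=4: 1200+0+20·10·38=8800 → min 6840.
Length 4: M1..M4: k=1: 0+3240+38·18·10=10080; k=2: 13680+1200+38·20·10=22480; k=3: 6264+0+38·6·10=8544 → min 8544 | M2..M5: k=2: 0+6840+18·20·38=20520; k=3: 2160+2280+18·6·38=8544; k=4: 3240+0+18·10·38=10080 → min 8544.
Length 5: M1..M5: k=1: 0+8544+38·18·38=34536; k=2: 13680+6840+38·20·38=49400; k=3: 6264+2280+38·6·38=17208; k=4: 8544+0+38·10·38=22984 → min 17208.
Optimal order: ((M1 × (M2 × M3)) × (M4 × M5)) with cost 17208.

17208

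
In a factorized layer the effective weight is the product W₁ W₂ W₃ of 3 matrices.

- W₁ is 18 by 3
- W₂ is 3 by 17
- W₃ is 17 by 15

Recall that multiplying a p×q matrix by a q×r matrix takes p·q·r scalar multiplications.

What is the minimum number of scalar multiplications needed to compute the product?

Order (W₁ (W₂ W₃)): (W₂ W₃): 3×17 by 17×15 → 3×15, cost 3·17·15 = 765; (W₁ (W₂ W₃)): 18×3 by 3×15 → 18×15, cost 18·3·15 = 810; cumulative 1575. Total 1575.
Order ((W₁ W₂) W₃): (W₁ W₂): 18×3 by 3×17 → 18×17, cost 18·3·17 = 918; ((W₁ W₂) W₃): 18×17 by 17×15 → 18×15, cost 18·17·15 = 4590; cumulative 5508. Total 5508.
Minimum: 1575.

1575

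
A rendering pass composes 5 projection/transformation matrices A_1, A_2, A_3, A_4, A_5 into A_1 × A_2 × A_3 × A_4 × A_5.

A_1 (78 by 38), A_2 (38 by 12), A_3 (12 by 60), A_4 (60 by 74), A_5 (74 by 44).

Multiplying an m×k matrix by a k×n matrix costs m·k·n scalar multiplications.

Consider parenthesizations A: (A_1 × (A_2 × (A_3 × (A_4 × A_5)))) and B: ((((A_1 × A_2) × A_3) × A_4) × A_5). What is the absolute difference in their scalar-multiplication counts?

Order A = (A_1 × (A_2 × (A_3 × (A_4 × A_5)))): (A_4 × A_5): 60×74 by 74×44 → 60×44, cost 60·74·44 = 195360; (A_3 × (A_4 × A_5)): 12×60 by 60×44 → 12×44, cost 12·60·44 = 31680; cumulative 227040; (A_2 × (A_3 × (A_4 × A_5))): 38×12 by 12×44 → 38×44, cost 38·12·44 = 20064; cumulative 247104; (A_1 × (A_2 × (A_3 × (A_4 × A_5)))): 78×38 by 38×44 → 78×44, cost 78·38·44 = 130416; cumulative 377520. Total 377520.
Order B = ((((A_1 × A_2) × A_3) × A_4) × A_5): (A_1 × A_2): 78×38 by 38×12 → 78×12, cost 78·38·12 = 35568; ((A_1 × A_2) × A_3): 78×12 by 12×60 → 78×60, cost 78·12·60 = 56160; cumulative 91728; (((A_1 × A_2) × A_3) × A_4): 78×60 by 60×74 → 78×74, cost 78·60·74 = 346320; cumulative 438048; ((((A_1 × A_2) × A_3) × A_4) × A_5): 78×74 by 74×44 → 78×44, cost 78·74·44 = 253968; cumulative 692016. Total 692016.
Difference: |377520 − 692016| = 314496.

314496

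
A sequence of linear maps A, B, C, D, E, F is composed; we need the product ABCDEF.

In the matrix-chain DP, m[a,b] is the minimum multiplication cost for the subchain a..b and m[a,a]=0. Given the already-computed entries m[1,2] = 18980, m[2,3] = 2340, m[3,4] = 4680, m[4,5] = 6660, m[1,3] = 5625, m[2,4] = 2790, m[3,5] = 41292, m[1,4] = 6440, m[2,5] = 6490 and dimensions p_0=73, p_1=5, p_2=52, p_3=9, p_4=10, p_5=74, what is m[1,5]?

33500

m[1,5] = min over k∈[1,4] of m[1,k]+m[k+1,5]+p_{0}·p_k·p_{5}.
k=1: 0 + 6490 + 73·5·74 = 33500; k=2: 18980 + 41292 + 73·52·74 = 341176; k=3: 5625 + 6660 + 73·9·74 = 60903; k=4: 6440 + 0 + 73·10·74 = 60460.
Minimum: 33500 at k=1.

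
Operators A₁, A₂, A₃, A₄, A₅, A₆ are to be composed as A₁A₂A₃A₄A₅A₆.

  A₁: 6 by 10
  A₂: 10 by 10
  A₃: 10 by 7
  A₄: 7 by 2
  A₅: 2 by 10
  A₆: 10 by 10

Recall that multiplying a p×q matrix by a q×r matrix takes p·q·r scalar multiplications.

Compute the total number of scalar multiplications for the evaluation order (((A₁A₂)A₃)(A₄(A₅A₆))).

(A₁A₂): 6×10 by 10×10 → 6×10, cost 6·10·10 = 600
((A₁A₂)A₃): 6×10 by 10×7 → 6×7, cost 6·10·7 = 420; cumulative 1020
(A₅A₆): 2×10 by 10×10 → 2×10, cost 2·10·10 = 200
(A₄(A₅A₆)): 7×2 by 2×10 → 7×10, cost 7·2·10 = 140; cumulative 340
(((A₁A₂)A₃)(A₄(A₅A₆))): 6×7 by 7×10 → 6×10, cost 6·7·10 = 420; cumulative 1780
Total: 1780 scalar multiplications.

1780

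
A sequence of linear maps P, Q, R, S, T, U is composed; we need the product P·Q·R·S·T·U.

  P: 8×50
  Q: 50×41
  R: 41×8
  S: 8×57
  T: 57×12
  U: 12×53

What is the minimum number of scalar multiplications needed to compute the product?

30352

Adjacent pairs: PQ = 8·50·41 = 16400; QR = 50·41·8 = 16400; RS = 41·8·57 = 18696; ST = 8·57·12 = 5472; TU = 57·12·53 = 36252.
Length 3: P..R: k=1: 0+16400+8·50·8=19600; k=2: 16400+0+8·41·8=19024 → min 19024 | Q..S: k=2: 0+18696+50·41·57=135546; k=3: 16400+0+50·8·57=39200 → min 39200 | R..T: k=3: 0+5472+41·8·12=9408; k=4: 18696+0+41·57·12=46740 → min 9408 | S..U: k=4: 0+36252+8·57·53=60420; k=5: 5472+0+8·12·53=10560 → min 10560.
Length 4: P..S: k=1: 0+39200+8·50·57=62000; k=2: 16400+18696+8·41·57=53792; k=3: 19024+0+8·8·57=22672 → min 22672 | Q..T: k=2: 0+9408+50·41·12=34008; k=3: 16400+5472+50·8·12=26672; k=4: 39200+0+50·57·12=73400 → min 26672 | R..U: k=3: 0+10560+41·8·53=27944; k=4: 18696+36252+41·57·53=178809; k=5: 9408+0+41·12·53=35484 → min 27944.
Length 5: P..T: k=1: 0+26672+8·50·12=31472; k=2: 16400+9408+8·41·12=29744; k=3: 19024+5472+8·8·12=25264; k=4: 22672+0+8·57·12=28144 → min 25264 | Q..U: k=2: 0+27944+50·41·53=136594; k=3: 16400+10560+50·8·53=48160; k=4: 39200+36252+50·57·53=226502; k=5: 26672+0+50·12·53=58472 → min 48160.
Length 6: P..U: k=1: 0+48160+8·50·53=69360; k=2: 16400+27944+8·41·53=61728; k=3: 19024+10560+8·8·53=32976; k=4: 22672+36252+8·57·53=83092; k=5: 25264+0+8·12·53=30352 → min 30352.
Optimal order: ((((P·Q)·R)·(S·T))·U) with cost 30352.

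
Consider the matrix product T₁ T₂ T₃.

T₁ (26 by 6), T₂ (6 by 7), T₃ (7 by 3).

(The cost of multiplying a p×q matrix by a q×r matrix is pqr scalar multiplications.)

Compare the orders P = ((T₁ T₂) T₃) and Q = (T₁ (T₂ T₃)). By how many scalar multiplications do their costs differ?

1044

Order P = ((T₁ T₂) T₃): (T₁ T₂): 26×6 by 6×7 → 26×7, cost 26·6·7 = 1092; ((T₁ T₂) T₃): 26×7 by 7×3 → 26×3, cost 26·7·3 = 546; cumulative 1638. Total 1638.
Order Q = (T₁ (T₂ T₃)): (T₂ T₃): 6×7 by 7×3 → 6×3, cost 6·7·3 = 126; (T₁ (T₂ T₃)): 26×6 by 6×3 → 26×3, cost 26·6·3 = 468; cumulative 594. Total 594.
Difference: |1638 − 594| = 1044.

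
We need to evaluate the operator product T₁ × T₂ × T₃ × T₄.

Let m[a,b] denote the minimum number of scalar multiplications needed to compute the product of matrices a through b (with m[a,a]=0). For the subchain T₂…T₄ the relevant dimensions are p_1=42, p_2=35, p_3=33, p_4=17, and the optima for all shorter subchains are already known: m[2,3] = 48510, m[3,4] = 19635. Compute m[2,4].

m[2,4] = min over k∈[2,3] of m[2,k]+m[k+1,4]+p_{1}·p_k·p_{4}.
k=2: 0 + 19635 + 42·35·17 = 44625; k=3: 48510 + 0 + 42·33·17 = 72072.
Minimum: 44625 at k=2.

44625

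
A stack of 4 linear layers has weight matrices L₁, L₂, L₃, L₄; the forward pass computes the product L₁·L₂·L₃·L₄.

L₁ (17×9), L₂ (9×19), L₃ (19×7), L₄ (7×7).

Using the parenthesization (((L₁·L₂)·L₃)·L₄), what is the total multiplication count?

6001

(L₁·L₂): 17×9 by 9×19 → 17×19, cost 17·9·19 = 2907
((L₁·L₂)·L₃): 17×19 by 19×7 → 17×7, cost 17·19·7 = 2261; cumulative 5168
(((L₁·L₂)·L₃)·L₄): 17×7 by 7×7 → 17×7, cost 17·7·7 = 833; cumulative 6001
Total: 6001 scalar multiplications.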